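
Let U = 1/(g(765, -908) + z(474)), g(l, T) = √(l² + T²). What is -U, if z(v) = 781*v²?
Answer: -175471956/30790407341056247 + √1409689/30790407341056247 ≈ -5.6989e-9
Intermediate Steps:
g(l, T) = √(T² + l²)
U = 1/(175471956 + √1409689) (U = 1/(√((-908)² + 765²) + 781*474²) = 1/(√(824464 + 585225) + 781*224676) = 1/(√1409689 + 175471956) = 1/(175471956 + √1409689) ≈ 5.6989e-9)
-U = -(175471956/30790407341056247 - √1409689/30790407341056247) = -175471956/30790407341056247 + √1409689/30790407341056247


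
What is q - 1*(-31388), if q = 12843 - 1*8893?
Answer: 35338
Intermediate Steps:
q = 3950 (q = 12843 - 8893 = 3950)
q - 1*(-31388) = 3950 - 1*(-31388) = 3950 + 31388 = 35338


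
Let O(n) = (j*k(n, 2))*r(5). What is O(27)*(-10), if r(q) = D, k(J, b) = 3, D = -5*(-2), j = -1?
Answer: 300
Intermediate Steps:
D = 10
r(q) = 10
O(n) = -30 (O(n) = -1*3*10 = -3*10 = -30)
O(27)*(-10) = -30*(-10) = 300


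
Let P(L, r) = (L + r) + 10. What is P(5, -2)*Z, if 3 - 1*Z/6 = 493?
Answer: -38220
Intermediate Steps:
P(L, r) = 10 + L + r
Z = -2940 (Z = 18 - 6*493 = 18 - 2958 = -2940)
P(5, -2)*Z = (10 + 5 - 2)*(-2940) = 13*(-2940) = -38220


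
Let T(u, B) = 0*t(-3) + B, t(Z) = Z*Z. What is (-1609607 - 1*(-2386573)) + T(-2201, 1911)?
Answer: 778877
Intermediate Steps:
t(Z) = Z²
T(u, B) = B (T(u, B) = 0*(-3)² + B = 0*9 + B = 0 + B = B)
(-1609607 - 1*(-2386573)) + T(-2201, 1911) = (-1609607 - 1*(-2386573)) + 1911 = (-1609607 + 2386573) + 1911 = 776966 + 1911 = 778877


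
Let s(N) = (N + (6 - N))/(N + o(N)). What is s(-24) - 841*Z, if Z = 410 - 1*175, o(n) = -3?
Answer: -1778717/9 ≈ -1.9764e+5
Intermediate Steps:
Z = 235 (Z = 410 - 175 = 235)
s(N) = 6/(-3 + N) (s(N) = (N + (6 - N))/(N - 3) = 6/(-3 + N))
s(-24) - 841*Z = 6/(-3 - 24) - 841*235 = 6/(-27) - 197635 = 6*(-1/27) - 197635 = -2/9 - 197635 = -1778717/9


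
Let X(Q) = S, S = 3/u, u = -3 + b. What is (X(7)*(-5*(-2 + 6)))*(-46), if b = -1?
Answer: -690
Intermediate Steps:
u = -4 (u = -3 - 1 = -4)
S = -¾ (S = 3/(-4) = 3*(-¼) = -¾ ≈ -0.75000)
X(Q) = -¾
(X(7)*(-5*(-2 + 6)))*(-46) = -(-15)*(-2 + 6)/4*(-46) = -(-15)*4/4*(-46) = -¾*(-20)*(-46) = 15*(-46) = -690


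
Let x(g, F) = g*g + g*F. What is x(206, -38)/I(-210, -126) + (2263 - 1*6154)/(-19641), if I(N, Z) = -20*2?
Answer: -28315837/32735 ≈ -865.00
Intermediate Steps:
x(g, F) = g**2 + F*g
I(N, Z) = -40
x(206, -38)/I(-210, -126) + (2263 - 1*6154)/(-19641) = (206*(-38 + 206))/(-40) + (2263 - 1*6154)/(-19641) = (206*168)*(-1/40) + (2263 - 6154)*(-1/19641) = 34608*(-1/40) - 3891*(-1/19641) = -4326/5 + 1297/6547 = -28315837/32735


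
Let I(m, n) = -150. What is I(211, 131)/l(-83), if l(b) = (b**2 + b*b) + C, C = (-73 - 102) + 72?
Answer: -6/547 ≈ -0.010969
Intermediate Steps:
C = -103 (C = -175 + 72 = -103)
l(b) = -103 + 2*b**2 (l(b) = (b**2 + b*b) - 103 = (b**2 + b**2) - 103 = 2*b**2 - 103 = -103 + 2*b**2)
I(211, 131)/l(-83) = -150/(-103 + 2*(-83)**2) = -150/(-103 + 2*6889) = -150/(-103 + 13778) = -150/13675 = -150*1/13675 = -6/547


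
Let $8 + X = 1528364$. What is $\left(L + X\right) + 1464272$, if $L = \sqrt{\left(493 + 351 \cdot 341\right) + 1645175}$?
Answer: $2992628 + 3 \sqrt{196151} \approx 2.994 \cdot 10^{6}$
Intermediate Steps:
$X = 1528356$ ($X = -8 + 1528364 = 1528356$)
$L = 3 \sqrt{196151}$ ($L = \sqrt{\left(493 + 119691\right) + 1645175} = \sqrt{120184 + 1645175} = \sqrt{1765359} = 3 \sqrt{196151} \approx 1328.7$)
$\left(L + X\right) + 1464272 = \left(3 \sqrt{196151} + 1528356\right) + 1464272 = \left(1528356 + 3 \sqrt{196151}\right) + 1464272 = 2992628 + 3 \sqrt{196151}$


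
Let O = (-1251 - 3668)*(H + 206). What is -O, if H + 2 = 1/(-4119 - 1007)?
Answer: 5143813057/5126 ≈ 1.0035e+6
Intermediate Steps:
H = -10253/5126 (H = -2 + 1/(-4119 - 1007) = -2 + 1/(-5126) = -2 - 1/5126 = -10253/5126 ≈ -2.0002)
O = -5143813057/5126 (O = (-1251 - 3668)*(-10253/5126 + 206) = -4919*1045703/5126 = -5143813057/5126 ≈ -1.0035e+6)
-O = -1*(-5143813057/5126) = 5143813057/5126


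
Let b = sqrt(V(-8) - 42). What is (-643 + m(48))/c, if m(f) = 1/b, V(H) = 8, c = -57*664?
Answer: 643/37848 + I*sqrt(34)/1286832 ≈ 0.016989 + 4.5312e-6*I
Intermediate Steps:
c = -37848
b = I*sqrt(34) (b = sqrt(8 - 42) = sqrt(-34) = I*sqrt(34) ≈ 5.8309*I)
m(f) = -I*sqrt(34)/34 (m(f) = 1/(I*sqrt(34)) = -I*sqrt(34)/34)
(-643 + m(48))/c = (-643 - I*sqrt(34)/34)/(-37848) = (-643 - I*sqrt(34)/34)*(-1/37848) = 643/37848 + I*sqrt(34)/1286832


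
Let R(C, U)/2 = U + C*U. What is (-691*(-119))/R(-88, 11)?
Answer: -82229/1914 ≈ -42.962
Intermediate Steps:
R(C, U) = 2*U + 2*C*U (R(C, U) = 2*(U + C*U) = 2*U + 2*C*U)
(-691*(-119))/R(-88, 11) = (-691*(-119))/((2*11*(1 - 88))) = 82229/((2*11*(-87))) = 82229/(-1914) = 82229*(-1/1914) = -82229/1914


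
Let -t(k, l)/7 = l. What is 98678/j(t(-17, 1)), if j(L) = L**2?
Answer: 98678/49 ≈ 2013.8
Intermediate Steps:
t(k, l) = -7*l
98678/j(t(-17, 1)) = 98678/((-7*1)**2) = 98678/((-7)**2) = 98678/49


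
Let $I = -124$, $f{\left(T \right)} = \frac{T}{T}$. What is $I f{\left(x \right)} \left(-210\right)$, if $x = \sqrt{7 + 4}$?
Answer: $26040$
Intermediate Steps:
$x = \sqrt{11} \approx 3.3166$
$f{\left(T \right)} = 1$
$I f{\left(x \right)} \left(-210\right) = \left(-124\right) 1 \left(-210\right) = \left(-124\right) \left(-210\right) = 26040$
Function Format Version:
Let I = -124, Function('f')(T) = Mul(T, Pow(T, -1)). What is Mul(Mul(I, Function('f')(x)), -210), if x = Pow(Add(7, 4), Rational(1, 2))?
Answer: 26040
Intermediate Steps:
x = Pow(11, Rational(1, 2)) ≈ 3.3166
Function('f')(T) = 1
Mul(Mul(I, Function('f')(x)), -210) = Mul(Mul(-124, 1), -210) = Mul(-124, -210) = 26040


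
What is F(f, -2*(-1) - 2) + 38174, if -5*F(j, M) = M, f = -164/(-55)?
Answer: 38174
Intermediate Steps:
f = 164/55 (f = -164*(-1/55) = 164/55 ≈ 2.9818)
F(j, M) = -M/5
F(f, -2*(-1) - 2) + 38174 = -(-2*(-1) - 2)/5 + 38174 = -(2 - 2)/5 + 38174 = -⅕*0 + 38174 = 0 + 38174 = 38174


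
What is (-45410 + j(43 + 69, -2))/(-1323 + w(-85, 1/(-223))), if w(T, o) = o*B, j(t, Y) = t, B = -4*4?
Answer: 10101454/295013 ≈ 34.241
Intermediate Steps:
B = -16
w(T, o) = -16*o (w(T, o) = o*(-16) = -16*o)
(-45410 + j(43 + 69, -2))/(-1323 + w(-85, 1/(-223))) = (-45410 + (43 + 69))/(-1323 - 16/(-223)) = (-45410 + 112)/(-1323 - 16*(-1/223)) = -45298/(-1323 + 16/223) = -45298/(-295013/223) = -45298*(-223/295013) = 10101454/295013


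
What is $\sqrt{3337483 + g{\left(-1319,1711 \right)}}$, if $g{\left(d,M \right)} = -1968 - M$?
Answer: $2 \sqrt{833451} \approx 1825.9$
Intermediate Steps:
$\sqrt{3337483 + g{\left(-1319,1711 \right)}} = \sqrt{3337483 - 3679} = \sqrt{3333804} = 2 \sqrt{833451}$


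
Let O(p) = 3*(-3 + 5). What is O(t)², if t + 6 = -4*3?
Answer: 36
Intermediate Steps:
t = -18 (t = -6 - 4*3 = -6 - 12 = -18)
O(p) = 6 (O(p) = 3*2 = 6)
O(t)² = 6² = 36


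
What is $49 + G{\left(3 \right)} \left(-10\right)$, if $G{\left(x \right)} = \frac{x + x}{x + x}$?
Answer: $39$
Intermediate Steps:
$G{\left(x \right)} = 1$ ($G{\left(x \right)} = \frac{2 x}{2 x} = 2 x \frac{1}{2 x} = 1$)
$49 + G{\left(3 \right)} \left(-10\right) = 49 + 1 \left(-10\right) = 49 - 10 = 39$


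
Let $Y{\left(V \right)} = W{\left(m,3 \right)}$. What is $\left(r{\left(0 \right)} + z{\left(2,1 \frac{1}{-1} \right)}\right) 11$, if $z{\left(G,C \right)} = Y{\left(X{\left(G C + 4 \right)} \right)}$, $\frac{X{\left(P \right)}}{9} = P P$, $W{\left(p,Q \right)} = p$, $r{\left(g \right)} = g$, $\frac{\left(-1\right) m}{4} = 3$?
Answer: $-132$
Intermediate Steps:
$m = -12$ ($m = \left(-4\right) 3 = -12$)
$X{\left(P \right)} = 9 P^{2}$ ($X{\left(P \right)} = 9 P P = 9 P^{2}$)
$Y{\left(V \right)} = -12$
$z{\left(G,C \right)} = -12$
$\left(r{\left(0 \right)} + z{\left(2,1 \frac{1}{-1} \right)}\right) 11 = \left(0 - 12\right) 11 = \left(-12\right) 11 = -132$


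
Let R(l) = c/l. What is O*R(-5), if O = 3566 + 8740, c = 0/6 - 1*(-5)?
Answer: -12306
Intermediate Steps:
c = 5 (c = 0*(⅙) + 5 = 0 + 5 = 5)
O = 12306
R(l) = 5/l
O*R(-5) = 12306*(5/(-5)) = 12306*(5*(-⅕)) = 12306*(-1) = -12306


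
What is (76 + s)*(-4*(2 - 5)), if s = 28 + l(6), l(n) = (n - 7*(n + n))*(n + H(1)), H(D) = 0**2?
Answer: -4368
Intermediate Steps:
H(D) = 0
l(n) = -13*n**2 (l(n) = (n - 7*(n + n))*(n + 0) = (n - 14*n)*n = (-13*n)*n = -13*n**2)
s = -440 (s = 28 - 13*6**2 = 28 - 13*36 = 28 - 468 = -440)
(76 + s)*(-4*(2 - 5)) = (76 - 440)*(-4*(2 - 5)) = -(-1456)*(-3) = -364*12 = -4368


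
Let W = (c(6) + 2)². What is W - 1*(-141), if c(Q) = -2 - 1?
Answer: 142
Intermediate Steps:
c(Q) = -3
W = 1 (W = (-3 + 2)² = (-1)² = 1)
W - 1*(-141) = 1 - 1*(-141) = 1 + 141 = 142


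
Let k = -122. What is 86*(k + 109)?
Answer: -1118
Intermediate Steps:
86*(k + 109) = 86*(-122 + 109) = 86*(-13) = -1118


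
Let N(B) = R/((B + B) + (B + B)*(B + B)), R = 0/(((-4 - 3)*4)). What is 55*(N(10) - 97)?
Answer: -5335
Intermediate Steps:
R = 0 (R = 0/((-7*4)) = 0/(-28) = 0*(-1/28) = 0)
N(B) = 0 (N(B) = 0/((B + B) + (B + B)*(B + B)) = 0/(2*B + (2*B)*(2*B)) = 0/(2*B + 4*B²) = 0)
55*(N(10) - 97) = 55*(0 - 97) = 55*(-97) = -5335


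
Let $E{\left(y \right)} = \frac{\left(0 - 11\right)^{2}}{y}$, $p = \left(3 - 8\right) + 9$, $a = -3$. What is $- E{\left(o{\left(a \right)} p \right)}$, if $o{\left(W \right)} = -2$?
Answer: $\frac{121}{8} \approx 15.125$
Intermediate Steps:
$p = 4$ ($p = -5 + 9 = 4$)
$E{\left(y \right)} = \frac{121}{y}$ ($E{\left(y \right)} = \frac{\left(-11\right)^{2}}{y} = \frac{121}{y}$)
$- E{\left(o{\left(a \right)} p \right)} = - \frac{121}{\left(-2\right) 4} = - \frac{121}{-8} = - \frac{121 \left(-1\right)}{8} = \left(-1\right) \left(- \frac{121}{8}\right) = \frac{121}{8}$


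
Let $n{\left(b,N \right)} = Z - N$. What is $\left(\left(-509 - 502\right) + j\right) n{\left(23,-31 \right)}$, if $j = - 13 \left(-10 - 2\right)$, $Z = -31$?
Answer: $0$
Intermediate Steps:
$n{\left(b,N \right)} = -31 - N$
$j = 156$ ($j = \left(-13\right) \left(-12\right) = 156$)
$\left(\left(-509 - 502\right) + j\right) n{\left(23,-31 \right)} = \left(\left(-509 - 502\right) + 156\right) \left(-31 - -31\right) = \left(\left(-509 - 502\right) + 156\right) \left(-31 + 31\right) = \left(-1011 + 156\right) 0 = \left(-855\right) 0 = 0$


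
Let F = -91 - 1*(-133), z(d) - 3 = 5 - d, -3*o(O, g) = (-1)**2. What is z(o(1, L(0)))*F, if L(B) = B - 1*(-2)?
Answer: 350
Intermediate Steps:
L(B) = 2 + B (L(B) = B + 2 = 2 + B)
o(O, g) = -1/3 (o(O, g) = -1/3*(-1)**2 = -1/3*1 = -1/3)
z(d) = 8 - d (z(d) = 3 + (5 - d) = 8 - d)
F = 42 (F = -91 + 133 = 42)
z(o(1, L(0)))*F = (8 - 1*(-1/3))*42 = (8 + 1/3)*42 = (25/3)*42 = 350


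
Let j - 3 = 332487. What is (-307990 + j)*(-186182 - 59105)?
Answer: -6009531500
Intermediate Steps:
j = 332490 (j = 3 + 332487 = 332490)
(-307990 + j)*(-186182 - 59105) = (-307990 + 332490)*(-186182 - 59105) = 24500*(-245287) = -6009531500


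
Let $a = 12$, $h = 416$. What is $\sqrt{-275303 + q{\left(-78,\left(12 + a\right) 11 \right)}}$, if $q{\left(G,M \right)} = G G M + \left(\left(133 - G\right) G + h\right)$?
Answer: $\sqrt{1314831} \approx 1146.7$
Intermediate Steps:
$q{\left(G,M \right)} = 416 + G \left(133 - G\right) + M G^{2}$ ($q{\left(G,M \right)} = G G M + \left(\left(133 - G\right) G + 416\right) = G^{2} M + \left(G \left(133 - G\right) + 416\right) = M G^{2} + \left(416 + G \left(133 - G\right)\right) = 416 + G \left(133 - G\right) + M G^{2}$)
$\sqrt{-275303 + q{\left(-78,\left(12 + a\right) 11 \right)}} = \sqrt{-275303 + \left(416 - \left(-78\right)^{2} + 133 \left(-78\right) + \left(12 + 12\right) 11 \left(-78\right)^{2}\right)} = \sqrt{-275303 + \left(416 - 6084 - 10374 + 24 \cdot 11 \cdot 6084\right)} = \sqrt{-275303 + \left(416 - 6084 - 10374 + 264 \cdot 6084\right)} = \sqrt{-275303 + \left(416 - 6084 - 10374 + 1606176\right)} = \sqrt{-275303 + 1590134} = \sqrt{1314831}$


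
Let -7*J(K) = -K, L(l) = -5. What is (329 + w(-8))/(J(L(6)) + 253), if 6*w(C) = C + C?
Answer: 6853/5298 ≈ 1.2935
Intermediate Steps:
w(C) = C/3 (w(C) = (C + C)/6 = (2*C)/6 = C/3)
J(K) = K/7 (J(K) = -(-1)*K/7 = K/7)
(329 + w(-8))/(J(L(6)) + 253) = (329 + (1/3)*(-8))/((1/7)*(-5) + 253) = (329 - 8/3)/(-5/7 + 253) = 979/(3*(1766/7)) = (979/3)*(7/1766) = 6853/5298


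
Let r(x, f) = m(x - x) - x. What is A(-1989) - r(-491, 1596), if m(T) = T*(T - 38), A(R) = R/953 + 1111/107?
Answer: -49221801/101971 ≈ -482.70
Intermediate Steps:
A(R) = 1111/107 + R/953 (A(R) = R*(1/953) + 1111*(1/107) = R/953 + 1111/107 = 1111/107 + R/953)
m(T) = T*(-38 + T)
r(x, f) = -x (r(x, f) = (x - x)*(-38 + (x - x)) - x = 0*(-38 + 0) - x = 0*(-38) - x = 0 - x = -x)
A(-1989) - r(-491, 1596) = (1111/107 + (1/953)*(-1989)) - (-1)*(-491) = (1111/107 - 1989/953) - 1*491 = 845960/101971 - 491 = -49221801/101971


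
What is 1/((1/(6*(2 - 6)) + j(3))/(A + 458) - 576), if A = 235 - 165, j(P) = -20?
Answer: -12672/7299553 ≈ -0.0017360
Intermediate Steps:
A = 70
1/((1/(6*(2 - 6)) + j(3))/(A + 458) - 576) = 1/((1/(6*(2 - 6)) - 20)/(70 + 458) - 576) = 1/((1/(6*(-4)) - 20)/528 - 576) = 1/((1/(-24) - 20)*(1/528) - 576) = 1/((-1/24 - 20)*(1/528) - 576) = 1/(-481/24*1/528 - 576) = 1/(-481/12672 - 576) = 1/(-7299553/12672) = -12672/7299553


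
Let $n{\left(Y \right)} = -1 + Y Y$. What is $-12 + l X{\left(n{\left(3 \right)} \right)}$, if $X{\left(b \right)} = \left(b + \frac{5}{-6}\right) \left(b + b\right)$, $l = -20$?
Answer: $- \frac{6916}{3} \approx -2305.3$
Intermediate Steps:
$n{\left(Y \right)} = -1 + Y^{2}$
$X{\left(b \right)} = 2 b \left(- \frac{5}{6} + b\right)$ ($X{\left(b \right)} = \left(b + 5 \left(- \frac{1}{6}\right)\right) 2 b = \left(b - \frac{5}{6}\right) 2 b = \left(- \frac{5}{6} + b\right) 2 b = 2 b \left(- \frac{5}{6} + b\right)$)
$-12 + l X{\left(n{\left(3 \right)} \right)} = -12 - 20 \frac{\left(-1 + 3^{2}\right) \left(-5 + 6 \left(-1 + 3^{2}\right)\right)}{3} = -12 - 20 \frac{\left(-1 + 9\right) \left(-5 + 6 \left(-1 + 9\right)\right)}{3} = -12 - 20 \cdot \frac{1}{3} \cdot 8 \left(-5 + 6 \cdot 8\right) = -12 - 20 \cdot \frac{1}{3} \cdot 8 \left(-5 + 48\right) = -12 - 20 \cdot \frac{1}{3} \cdot 8 \cdot 43 = -12 - \frac{6880}{3} = - \frac{6916}{3}$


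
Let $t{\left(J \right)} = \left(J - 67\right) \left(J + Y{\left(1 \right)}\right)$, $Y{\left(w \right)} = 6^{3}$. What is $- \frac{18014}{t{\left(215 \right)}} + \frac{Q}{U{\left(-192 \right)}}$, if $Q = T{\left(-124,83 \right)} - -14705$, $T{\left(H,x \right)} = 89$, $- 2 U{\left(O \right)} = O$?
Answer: $\frac{117743791}{765456} \approx 153.82$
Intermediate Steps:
$U{\left(O \right)} = - \frac{O}{2}$
$Y{\left(w \right)} = 216$
$Q = 14794$ ($Q = 89 - -14705 = 89 + 14705 = 14794$)
$t{\left(J \right)} = \left(-67 + J\right) \left(216 + J\right)$ ($t{\left(J \right)} = \left(J - 67\right) \left(J + 216\right) = \left(-67 + J\right) \left(216 + J\right)$)
$- \frac{18014}{t{\left(215 \right)}} + \frac{Q}{U{\left(-192 \right)}} = - \frac{18014}{-14472 + 215^{2} + 149 \cdot 215} + \frac{14794}{\left(- \frac{1}{2}\right) \left(-192\right)} = - \frac{18014}{-14472 + 46225 + 32035} + \frac{14794}{96} = - \frac{18014}{63788} + 14794 \cdot \frac{1}{96} = \left(-18014\right) \frac{1}{63788} + \frac{7397}{48} = - \frac{9007}{31894} + \frac{7397}{48} = \frac{117743791}{765456}$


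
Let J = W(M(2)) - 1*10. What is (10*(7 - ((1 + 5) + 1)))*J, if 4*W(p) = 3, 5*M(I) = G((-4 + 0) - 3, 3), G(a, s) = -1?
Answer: 0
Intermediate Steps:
M(I) = -1/5 (M(I) = (1/5)*(-1) = -1/5)
W(p) = 3/4 (W(p) = (1/4)*3 = 3/4)
J = -37/4 (J = 3/4 - 1*10 = 3/4 - 10 = -37/4 ≈ -9.2500)
(10*(7 - ((1 + 5) + 1)))*J = (10*(7 - ((1 + 5) + 1)))*(-37/4) = (10*(7 - (6 + 1)))*(-37/4) = (10*(7 - 1*7))*(-37/4) = (10*(7 - 7))*(-37/4) = (10*0)*(-37/4) = 0*(-37/4) = 0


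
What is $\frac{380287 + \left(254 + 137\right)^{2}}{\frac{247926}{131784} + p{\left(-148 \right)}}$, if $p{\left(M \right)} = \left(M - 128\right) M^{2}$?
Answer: $- \frac{249159616}{2825178905} \approx -0.088192$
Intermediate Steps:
$p{\left(M \right)} = M^{2} \left(-128 + M\right)$ ($p{\left(M \right)} = \left(-128 + M\right) M^{2} = M^{2} \left(-128 + M\right)$)
$\frac{380287 + \left(254 + 137\right)^{2}}{\frac{247926}{131784} + p{\left(-148 \right)}} = \frac{380287 + \left(254 + 137\right)^{2}}{\frac{247926}{131784} + \left(-148\right)^{2} \left(-128 - 148\right)} = \frac{380287 + 391^{2}}{247926 \cdot \frac{1}{131784} + 21904 \left(-276\right)} = \frac{380287 + 152881}{\frac{41321}{21964} - 6045504} = \frac{533168}{- \frac{132783408535}{21964}} = 533168 \left(- \frac{21964}{132783408535}\right) = - \frac{249159616}{2825178905}$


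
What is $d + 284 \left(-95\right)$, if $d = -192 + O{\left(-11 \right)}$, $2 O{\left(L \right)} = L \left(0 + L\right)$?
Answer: $- \frac{54223}{2} \approx -27112.0$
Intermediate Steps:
$O{\left(L \right)} = \frac{L^{2}}{2}$ ($O{\left(L \right)} = \frac{L \left(0 + L\right)}{2} = \frac{L L}{2} = \frac{L^{2}}{2}$)
$d = - \frac{263}{2}$ ($d = -192 + \frac{\left(-11\right)^{2}}{2} = -192 + \frac{1}{2} \cdot 121 = -192 + \frac{121}{2} = - \frac{263}{2} \approx -131.5$)
$d + 284 \left(-95\right) = - \frac{263}{2} + 284 \left(-95\right) = - \frac{263}{2} - 26980 = - \frac{54223}{2}$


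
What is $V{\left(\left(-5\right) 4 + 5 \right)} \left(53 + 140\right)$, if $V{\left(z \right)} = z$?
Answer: $-2895$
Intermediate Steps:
$V{\left(\left(-5\right) 4 + 5 \right)} \left(53 + 140\right) = \left(\left(-5\right) 4 + 5\right) \left(53 + 140\right) = \left(-20 + 5\right) 193 = \left(-15\right) 193 = -2895$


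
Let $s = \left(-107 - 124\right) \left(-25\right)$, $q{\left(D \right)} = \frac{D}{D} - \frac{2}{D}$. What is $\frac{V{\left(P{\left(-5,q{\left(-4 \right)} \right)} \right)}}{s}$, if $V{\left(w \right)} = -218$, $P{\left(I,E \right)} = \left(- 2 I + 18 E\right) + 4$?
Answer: $- \frac{218}{5775} \approx -0.037749$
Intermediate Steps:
$q{\left(D \right)} = 1 - \frac{2}{D}$
$P{\left(I,E \right)} = 4 - 2 I + 18 E$
$s = 5775$ ($s = \left(-231\right) \left(-25\right) = 5775$)
$\frac{V{\left(P{\left(-5,q{\left(-4 \right)} \right)} \right)}}{s} = - \frac{218}{5775}$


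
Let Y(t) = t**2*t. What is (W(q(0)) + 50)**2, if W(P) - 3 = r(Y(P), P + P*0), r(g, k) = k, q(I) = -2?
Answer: 2601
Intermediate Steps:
Y(t) = t**3
W(P) = 3 + P (W(P) = 3 + (P + P*0) = 3 + (P + 0) = 3 + P)
(W(q(0)) + 50)**2 = ((3 - 2) + 50)**2 = (1 + 50)**2 = 51**2 = 2601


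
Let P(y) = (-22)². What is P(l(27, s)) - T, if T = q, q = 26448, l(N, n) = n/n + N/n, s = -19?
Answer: -25964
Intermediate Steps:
l(N, n) = 1 + N/n
P(y) = 484
T = 26448
P(l(27, s)) - T = 484 - 1*26448 = 484 - 26448 = -25964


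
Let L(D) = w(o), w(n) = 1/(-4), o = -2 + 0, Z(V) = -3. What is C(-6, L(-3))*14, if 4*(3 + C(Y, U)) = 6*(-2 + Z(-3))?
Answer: -147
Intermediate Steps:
o = -2
w(n) = -¼
L(D) = -¼
C(Y, U) = -21/2 (C(Y, U) = -3 + (6*(-2 - 3))/4 = -3 + (6*(-5))/4 = -3 + (¼)*(-30) = -3 - 15/2 = -21/2)
C(-6, L(-3))*14 = -21/2*14 = -147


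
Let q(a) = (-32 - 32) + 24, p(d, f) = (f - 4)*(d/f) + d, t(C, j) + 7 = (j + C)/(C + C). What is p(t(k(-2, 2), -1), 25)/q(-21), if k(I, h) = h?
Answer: 621/2000 ≈ 0.31050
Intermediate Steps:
t(C, j) = -7 + (C + j)/(2*C) (t(C, j) = -7 + (j + C)/(C + C) = -7 + (C + j)/((2*C)) = -7 + (C + j)*(1/(2*C)) = -7 + (C + j)/(2*C))
p(d, f) = d + d*(-4 + f)/f (p(d, f) = (-4 + f)*(d/f) + d = d*(-4 + f)/f + d = d + d*(-4 + f)/f)
q(a) = -40 (q(a) = -64 + 24 = -40)
p(t(k(-2, 2), -1), 25)/q(-21) = (2*((1/2)*(-1 - 13*2)/2)*(-2 + 25)/25)/(-40) = (2*((1/2)*(1/2)*(-1 - 26))*(1/25)*23)*(-1/40) = (2*((1/2)*(1/2)*(-27))*(1/25)*23)*(-1/40) = (2*(-27/4)*(1/25)*23)*(-1/40) = -621/50*(-1/40) = 621/2000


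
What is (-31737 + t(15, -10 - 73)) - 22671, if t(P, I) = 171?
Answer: -54237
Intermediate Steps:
(-31737 + t(15, -10 - 73)) - 22671 = (-31737 + 171) - 22671 = -31566 - 22671 = -54237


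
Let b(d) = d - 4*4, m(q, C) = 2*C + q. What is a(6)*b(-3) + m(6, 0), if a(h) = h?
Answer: -108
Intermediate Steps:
m(q, C) = q + 2*C
b(d) = -16 + d (b(d) = d - 16 = -16 + d)
a(6)*b(-3) + m(6, 0) = 6*(-16 - 3) + (6 + 2*0) = 6*(-19) + (6 + 0) = -114 + 6 = -108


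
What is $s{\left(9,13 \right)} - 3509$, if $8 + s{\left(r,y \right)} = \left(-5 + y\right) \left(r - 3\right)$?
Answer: $-3469$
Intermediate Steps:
$s{\left(r,y \right)} = -8 + \left(-5 + y\right) \left(-3 + r\right)$ ($s{\left(r,y \right)} = -8 + \left(-5 + y\right) \left(r - 3\right) = -8 + \left(-5 + y\right) \left(-3 + r\right)$)
$s{\left(9,13 \right)} - 3509 = \left(7 - 45 - 39 + 9 \cdot 13\right) - 3509 = \left(7 - 45 - 39 + 117\right) - 3509 = 40 - 3509 = -3469$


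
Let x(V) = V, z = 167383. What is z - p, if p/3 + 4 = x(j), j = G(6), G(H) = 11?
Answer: 167362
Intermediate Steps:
j = 11
p = 21 (p = -12 + 3*11 = -12 + 33 = 21)
z - p = 167383 - 1*21 = 167383 - 21 = 167362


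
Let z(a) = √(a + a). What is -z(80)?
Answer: -4*√10 ≈ -12.649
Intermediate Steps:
z(a) = √2*√a (z(a) = √(2*a) = √2*√a)
-z(80) = -√2*√80 = -√2*4*√5 = -4*√10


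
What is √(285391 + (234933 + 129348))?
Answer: 34*√562 ≈ 806.02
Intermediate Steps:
√(285391 + (234933 + 129348)) = √(285391 + 364281) = √649672 = 34*√562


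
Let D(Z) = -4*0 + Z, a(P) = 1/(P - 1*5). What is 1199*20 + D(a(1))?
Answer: 95919/4 ≈ 23980.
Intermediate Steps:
a(P) = 1/(-5 + P) (a(P) = 1/(P - 5) = 1/(-5 + P))
D(Z) = Z (D(Z) = 0 + Z = Z)
1199*20 + D(a(1)) = 1199*20 + 1/(-5 + 1) = 23980 + 1/(-4) = 23980 - ¼ = 95919/4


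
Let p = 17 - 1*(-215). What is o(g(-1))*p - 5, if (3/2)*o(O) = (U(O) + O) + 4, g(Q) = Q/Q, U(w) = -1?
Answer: 1841/3 ≈ 613.67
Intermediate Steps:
g(Q) = 1
o(O) = 2 + 2*O/3 (o(O) = 2*((-1 + O) + 4)/3 = 2*(3 + O)/3 = 2 + 2*O/3)
p = 232 (p = 17 + 215 = 232)
o(g(-1))*p - 5 = (2 + (2/3)*1)*232 - 5 = (2 + 2/3)*232 - 5 = (8/3)*232 - 5 = 1856/3 - 5 = 1841/3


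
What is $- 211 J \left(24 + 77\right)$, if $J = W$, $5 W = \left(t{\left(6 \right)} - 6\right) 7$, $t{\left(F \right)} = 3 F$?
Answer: $- \frac{1790124}{5} \approx -3.5803 \cdot 10^{5}$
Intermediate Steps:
$W = \frac{84}{5}$ ($W = \frac{\left(3 \cdot 6 - 6\right) 7}{5} = \frac{\left(18 - 6\right) 7}{5} = \frac{12 \cdot 7}{5} = \frac{1}{5} \cdot 84 = \frac{84}{5} \approx 16.8$)
$J = \frac{84}{5} \approx 16.8$
$- 211 J \left(24 + 77\right) = \left(-211\right) \frac{84}{5} \left(24 + 77\right) = \left(- \frac{17724}{5}\right) 101 = - \frac{1790124}{5}$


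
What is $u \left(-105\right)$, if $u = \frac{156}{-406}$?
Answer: $\frac{1170}{29} \approx 40.345$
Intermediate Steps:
$u = - \frac{78}{203}$ ($u = 156 \left(- \frac{1}{406}\right) = - \frac{78}{203} \approx -0.38424$)
$u \left(-105\right) = \left(- \frac{78}{203}\right) \left(-105\right) = \frac{1170}{29}$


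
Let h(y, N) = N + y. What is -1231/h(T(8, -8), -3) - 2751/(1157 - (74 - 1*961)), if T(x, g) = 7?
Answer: -22564/73 ≈ -309.10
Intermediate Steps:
-1231/h(T(8, -8), -3) - 2751/(1157 - (74 - 1*961)) = -1231/(-3 + 7) - 2751/(1157 - (74 - 1*961)) = -1231/4 - 2751/(1157 - (74 - 961)) = -1231*1/4 - 2751/(1157 - 1*(-887)) = -1231/4 - 2751/(1157 + 887) = -1231/4 - 2751/2044 = -1231/4 - 2751*1/2044 = -1231/4 - 393/292 = -22564/73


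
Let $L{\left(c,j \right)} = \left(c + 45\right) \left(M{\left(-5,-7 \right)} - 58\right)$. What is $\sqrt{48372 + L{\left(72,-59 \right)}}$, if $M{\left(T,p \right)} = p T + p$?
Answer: $\sqrt{44862} \approx 211.81$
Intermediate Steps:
$M{\left(T,p \right)} = p + T p$ ($M{\left(T,p \right)} = T p + p = p + T p$)
$L{\left(c,j \right)} = -1350 - 30 c$ ($L{\left(c,j \right)} = \left(c + 45\right) \left(- 7 \left(1 - 5\right) - 58\right) = \left(45 + c\right) \left(\left(-7\right) \left(-4\right) - 58\right) = \left(45 + c\right) \left(28 - 58\right) = \left(45 + c\right) \left(-30\right) = -1350 - 30 c$)
$\sqrt{48372 + L{\left(72,-59 \right)}} = \sqrt{48372 - 3510} = \sqrt{44862}$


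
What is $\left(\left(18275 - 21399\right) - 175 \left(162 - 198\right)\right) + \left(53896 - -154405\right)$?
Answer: $211477$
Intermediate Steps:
$\left(\left(18275 - 21399\right) - 175 \left(162 - 198\right)\right) + \left(53896 - -154405\right) = \left(-3124 - -6300\right) + \left(53896 + 154405\right) = \left(-3124 + 6300\right) + 208301 = 3176 + 208301 = 211477$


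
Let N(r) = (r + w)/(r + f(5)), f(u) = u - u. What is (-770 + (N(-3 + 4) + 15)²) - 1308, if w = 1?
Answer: -1789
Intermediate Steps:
f(u) = 0
N(r) = (1 + r)/r (N(r) = (r + 1)/(r + 0) = (1 + r)/r)
(-770 + (N(-3 + 4) + 15)²) - 1308 = (-770 + ((1 + (-3 + 4))/(-3 + 4) + 15)²) - 1308 = (-770 + ((1 + 1)/1 + 15)²) - 1308 = (-770 + (1*2 + 15)²) - 1308 = (-770 + (2 + 15)²) - 1308 = (-770 + 17²) - 1308 = (-770 + 289) - 1308 = -481 - 1308 = -1789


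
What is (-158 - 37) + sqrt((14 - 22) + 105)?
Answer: -195 + sqrt(97) ≈ -185.15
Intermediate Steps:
(-158 - 37) + sqrt((14 - 22) + 105) = -195 + sqrt(-8 + 105) = -195 + sqrt(97)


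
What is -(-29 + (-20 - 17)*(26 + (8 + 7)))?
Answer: 1546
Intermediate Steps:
-(-29 + (-20 - 17)*(26 + (8 + 7))) = -(-29 - 37*(26 + 15)) = -(-29 - 37*41) = -(-29 - 1517) = -1*(-1546) = 1546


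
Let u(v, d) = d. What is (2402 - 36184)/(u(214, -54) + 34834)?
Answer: -16891/17390 ≈ -0.97130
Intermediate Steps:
(2402 - 36184)/(u(214, -54) + 34834) = (2402 - 36184)/(-54 + 34834) = -33782/34780 = -33782*1/34780 = -16891/17390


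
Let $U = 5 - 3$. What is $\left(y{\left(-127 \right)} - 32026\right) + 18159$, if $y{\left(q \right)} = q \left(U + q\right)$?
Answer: $2008$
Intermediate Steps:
$U = 2$ ($U = 5 - 3 = 2$)
$y{\left(q \right)} = q \left(2 + q\right)$
$\left(y{\left(-127 \right)} - 32026\right) + 18159 = \left(- 127 \left(2 - 127\right) - 32026\right) + 18159 = \left(\left(-127\right) \left(-125\right) - 32026\right) + 18159 = \left(15875 - 32026\right) + 18159 = -16151 + 18159 = 2008$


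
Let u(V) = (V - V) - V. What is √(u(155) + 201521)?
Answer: 9*√2486 ≈ 448.74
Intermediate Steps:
u(V) = -V (u(V) = 0 - V = -V)
√(u(155) + 201521) = √(-1*155 + 201521) = √(-155 + 201521) = √201366 = 9*√2486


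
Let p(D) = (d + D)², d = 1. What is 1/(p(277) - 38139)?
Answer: 1/39145 ≈ 2.5546e-5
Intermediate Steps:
p(D) = (1 + D)²
1/(p(277) - 38139) = 1/((1 + 277)² - 38139) = 1/(278² - 38139) = 1/(77284 - 38139) = 1/39145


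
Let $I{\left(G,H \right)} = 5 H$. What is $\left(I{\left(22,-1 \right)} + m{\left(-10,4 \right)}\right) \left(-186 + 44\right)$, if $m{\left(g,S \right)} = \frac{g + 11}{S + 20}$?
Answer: $\frac{8449}{12} \approx 704.08$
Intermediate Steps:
$m{\left(g,S \right)} = \frac{11 + g}{20 + S}$
$\left(I{\left(22,-1 \right)} + m{\left(-10,4 \right)}\right) \left(-186 + 44\right) = \left(5 \left(-1\right) + \frac{11 - 10}{20 + 4}\right) \left(-186 + 44\right) = \left(-5 + \frac{1}{24} \cdot 1\right) \left(-142\right) = \left(-5 + \frac{1}{24}\right) \left(-142\right) = \left(- \frac{119}{24}\right) \left(-142\right) = \frac{8449}{12}$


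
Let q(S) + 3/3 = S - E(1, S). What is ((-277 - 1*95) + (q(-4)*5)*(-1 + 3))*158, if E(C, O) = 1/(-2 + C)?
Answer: -65096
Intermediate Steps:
q(S) = S (q(S) = -1 + (S - 1/(-2 + 1)) = -1 + (S - 1/(-1)) = -1 + (S - 1*(-1)) = -1 + (S + 1) = -1 + (1 + S) = S)
((-277 - 1*95) + (q(-4)*5)*(-1 + 3))*158 = ((-277 - 1*95) + (-4*5)*(-1 + 3))*158 = ((-277 - 95) - 20*2)*158 = (-372 - 40)*158 = -412*158 = -65096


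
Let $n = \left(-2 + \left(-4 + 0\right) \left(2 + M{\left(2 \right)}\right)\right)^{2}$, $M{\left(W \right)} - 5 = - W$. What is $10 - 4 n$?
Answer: $-1926$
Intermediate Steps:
$M{\left(W \right)} = 5 - W$
$n = 484$ ($n = \left(-2 + \left(-4 + 0\right) \left(2 + \left(5 - 2\right)\right)\right)^{2} = \left(-2 - 4 \left(2 + \left(5 - 2\right)\right)\right)^{2} = \left(-2 - 4 \left(2 + 3\right)\right)^{2} = \left(-2 - 20\right)^{2} = \left(-22\right)^{2} = 484$)
$10 - 4 n = 10 - 1936 = -1926$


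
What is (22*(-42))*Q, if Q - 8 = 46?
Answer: -49896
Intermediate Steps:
Q = 54 (Q = 8 + 46 = 54)
(22*(-42))*Q = (22*(-42))*54 = -924*54 = -49896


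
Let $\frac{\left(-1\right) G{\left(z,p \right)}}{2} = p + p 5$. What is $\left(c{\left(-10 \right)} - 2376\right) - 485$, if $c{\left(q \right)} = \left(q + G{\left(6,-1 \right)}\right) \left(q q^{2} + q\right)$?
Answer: $-4881$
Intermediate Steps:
$G{\left(z,p \right)} = - 12 p$ ($G{\left(z,p \right)} = - 2 \left(p + p 5\right) = - 2 \left(p + 5 p\right) = - 2 \cdot 6 p = - 12 p$)
$c{\left(q \right)} = \left(12 + q\right) \left(q + q^{3}\right)$ ($c{\left(q \right)} = \left(q - -12\right) \left(q q^{2} + q\right) = \left(q + 12\right) \left(q^{3} + q\right) = \left(12 + q\right) \left(q + q^{3}\right)$)
$\left(c{\left(-10 \right)} - 2376\right) - 485 = \left(- 10 \left(12 - 10 + \left(-10\right)^{3} + 12 \left(-10\right)^{2}\right) - 2376\right) - 485 = \left(- 10 \left(12 - 10 - 1000 + 12 \cdot 100\right) - 2376\right) - 485 = \left(- 10 \left(12 - 10 - 1000 + 1200\right) - 2376\right) - 485 = \left(\left(-10\right) 202 - 2376\right) - 485 = \left(-2020 - 2376\right) - 485 = -4396 - 485 = -4881$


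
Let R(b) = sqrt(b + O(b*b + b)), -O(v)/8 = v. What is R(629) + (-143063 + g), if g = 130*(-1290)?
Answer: -310763 + I*sqrt(3169531) ≈ -3.1076e+5 + 1780.3*I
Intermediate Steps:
O(v) = -8*v
g = -167700
R(b) = sqrt(-8*b**2 - 7*b) (R(b) = sqrt(b - 8*(b*b + b)) = sqrt(b - 8*(b**2 + b)) = sqrt(b - 8*(b + b**2)) = sqrt(b + (-8*b - 8*b**2)) = sqrt(-8*b**2 - 7*b))
R(629) + (-143063 + g) = sqrt(629*(-7 - 8*629)) + (-143063 - 167700) = sqrt(629*(-7 - 5032)) - 310763 = sqrt(629*(-5039)) - 310763 = sqrt(-3169531) - 310763 = I*sqrt(3169531) - 310763 = -310763 + I*sqrt(3169531)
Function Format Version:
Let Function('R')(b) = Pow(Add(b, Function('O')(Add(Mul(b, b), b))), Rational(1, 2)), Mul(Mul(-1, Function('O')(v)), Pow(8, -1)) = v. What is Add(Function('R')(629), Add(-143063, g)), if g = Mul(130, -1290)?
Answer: Add(-310763, Mul(I, Pow(3169531, Rational(1, 2)))) ≈ Add(-3.1076e+5, Mul(1780.3, I))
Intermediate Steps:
Function('O')(v) = Mul(-8, v)
g = -167700
Function('R')(b) = Pow(Add(Mul(-8, Pow(b, 2)), Mul(-7, b)), Rational(1, 2)) (Function('R')(b) = Pow(Add(b, Mul(-8, Add(Mul(b, b), b))), Rational(1, 2)) = Pow(Add(b, Mul(-8, Add(Pow(b, 2), b))), Rational(1, 2)) = Pow(Add(b, Mul(-8, Add(b, Pow(b, 2)))), Rational(1, 2)) = Pow(Add(b, Add(Mul(-8, b), Mul(-8, Pow(b, 2)))), Rational(1, 2)) = Pow(Add(Mul(-8, Pow(b, 2)), Mul(-7, b)), Rational(1, 2)))
Add(Function('R')(629), Add(-143063, g)) = Add(Pow(Mul(629, Add(-7, Mul(-8, 629))), Rational(1, 2)), Add(-143063, -167700)) = Add(Pow(Mul(629, Add(-7, -5032)), Rational(1, 2)), -310763) = Add(Pow(Mul(629, -5039), Rational(1, 2)), -310763) = Add(Pow(-3169531, Rational(1, 2)), -310763) = Add(Mul(I, Pow(3169531, Rational(1, 2))), -310763) = Add(-310763, Mul(I, Pow(3169531, Rational(1, 2))))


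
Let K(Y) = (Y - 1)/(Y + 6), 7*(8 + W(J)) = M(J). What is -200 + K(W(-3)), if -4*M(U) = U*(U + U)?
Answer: -7265/37 ≈ -196.35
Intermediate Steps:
M(U) = -U**2/2 (M(U) = -U*(U + U)/4 = -U*2*U/4 = -U**2/2)
W(J) = -8 - J**2/14 (W(J) = -8 + (-J**2/2)/7 = -8 - J**2/14)
K(Y) = (-1 + Y)/(6 + Y)
-200 + K(W(-3)) = -200 + (-1 + (-8 - 1/14*(-3)**2))/(6 + (-8 - 1/14*(-3)**2)) = -200 + (-1 + (-8 - 1/14*9))/(6 + (-8 - 1/14*9)) = -200 + (-1 + (-8 - 9/14))/(6 + (-8 - 9/14)) = -200 + (-1 - 121/14)/(6 - 121/14) = -200 - 135/14/(-37/14) = -200 - 14/37*(-135/14) = -200 + 135/37 = -7265/37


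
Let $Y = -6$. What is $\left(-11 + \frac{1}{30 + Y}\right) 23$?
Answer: $- \frac{6049}{24} \approx -252.04$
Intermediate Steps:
$\left(-11 + \frac{1}{30 + Y}\right) 23 = \left(-11 + \frac{1}{30 - 6}\right) 23 = \left(-11 + \frac{1}{24}\right) 23 = \left(- \frac{263}{24}\right) 23 = - \frac{6049}{24}$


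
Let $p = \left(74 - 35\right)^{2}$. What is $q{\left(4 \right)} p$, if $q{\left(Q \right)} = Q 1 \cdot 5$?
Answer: $30420$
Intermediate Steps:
$q{\left(Q \right)} = 5 Q$ ($q{\left(Q \right)} = Q 5 = 5 Q$)
$p = 1521$ ($p = 39^{2} = 1521$)
$q{\left(4 \right)} p = 5 \cdot 4 \cdot 1521 = 20 \cdot 1521 = 30420$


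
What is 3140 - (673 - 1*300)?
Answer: 2767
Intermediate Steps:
3140 - (673 - 1*300) = 3140 - (673 - 300) = 3140 - 1*373 = 3140 - 373 = 2767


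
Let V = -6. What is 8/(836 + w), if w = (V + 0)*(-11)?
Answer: 4/451 ≈ 0.0088692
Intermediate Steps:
w = 66 (w = (-6 + 0)*(-11) = -6*(-11) = 66)
8/(836 + w) = 8/(836 + 66) = 8/902 = (1/902)*8 = 4/451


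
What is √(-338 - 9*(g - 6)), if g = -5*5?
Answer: I*√59 ≈ 7.6811*I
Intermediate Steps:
g = -25
√(-338 - 9*(g - 6)) = √(-338 - 9*(-25 - 6)) = √(-338 - 9*(-31)) = √(-338 + 279) = √(-59) = I*√59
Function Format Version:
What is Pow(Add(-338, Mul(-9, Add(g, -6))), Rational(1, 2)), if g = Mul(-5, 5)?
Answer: Mul(I, Pow(59, Rational(1, 2))) ≈ Mul(7.6811, I)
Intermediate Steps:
g = -25
Pow(Add(-338, Mul(-9, Add(g, -6))), Rational(1, 2)) = Pow(Add(-338, Mul(-9, Add(-25, -6))), Rational(1, 2)) = Pow(Add(-338, Mul(-9, -31)), Rational(1, 2)) = Pow(Add(-338, 279), Rational(1, 2)) = Pow(-59, Rational(1, 2)) = Mul(I, Pow(59, Rational(1, 2)))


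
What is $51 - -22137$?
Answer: $22188$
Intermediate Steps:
$51 - -22137 = 51 + 22137 = 22188$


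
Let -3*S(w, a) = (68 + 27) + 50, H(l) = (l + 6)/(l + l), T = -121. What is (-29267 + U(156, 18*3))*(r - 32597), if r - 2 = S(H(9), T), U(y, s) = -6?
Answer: 2866704890/3 ≈ 9.5557e+8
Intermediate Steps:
H(l) = (6 + l)/(2*l) (H(l) = (6 + l)/((2*l)) = (6 + l)*(1/(2*l)) = (6 + l)/(2*l))
S(w, a) = -145/3 (S(w, a) = -((68 + 27) + 50)/3 = -(95 + 50)/3 = -⅓*145 = -145/3)
r = -139/3 (r = 2 - 145/3 = -139/3 ≈ -46.333)
(-29267 + U(156, 18*3))*(r - 32597) = (-29267 - 6)*(-139/3 - 32597) = -29273*(-97930/3) = 2866704890/3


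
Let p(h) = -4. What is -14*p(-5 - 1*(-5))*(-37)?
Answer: -2072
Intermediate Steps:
-14*p(-5 - 1*(-5))*(-37) = -14*(-4)*(-37) = 56*(-37) = -2072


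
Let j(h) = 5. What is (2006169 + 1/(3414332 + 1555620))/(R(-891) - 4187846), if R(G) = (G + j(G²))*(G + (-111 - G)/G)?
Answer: -2961257399265033/5015180451781760 ≈ -0.59046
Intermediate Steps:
R(G) = (5 + G)*(G + (-111 - G)/G) (R(G) = (G + 5)*(G + (-111 - G)/G) = (5 + G)*(G + (-111 - G)/G))
(2006169 + 1/(3414332 + 1555620))/(R(-891) - 4187846) = (2006169 + 1/(3414332 + 1555620))/((-116 + (-891)² - 555/(-891) + 4*(-891)) - 4187846) = (2006169 + 1/4969952)/((-116 + 793881 - 555*(-1/891) - 3564) - 4187846) = (2006169 + 1/4969952)/((-116 + 793881 + 185/297 - 3564) - 4187846) = 9970563633889/(4969952*(234689882/297 - 4187846)) = 9970563633889/(4969952*(-1009100380/297)) = (9970563633889/4969952)*(-297/1009100380) = -2961257399265033/5015180451781760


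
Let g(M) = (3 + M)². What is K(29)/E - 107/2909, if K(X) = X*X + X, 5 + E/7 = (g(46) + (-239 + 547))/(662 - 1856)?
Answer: -1009437197/58910159 ≈ -17.135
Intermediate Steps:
E = -20251/398 (E = -35 + 7*(((3 + 46)² + (-239 + 547))/(662 - 1856)) = -35 + 7*((49² + 308)/(-1194)) = -35 + 7*((2401 + 308)*(-1/1194)) = -35 + 7*(2709*(-1/1194)) = -35 + 7*(-903/398) = -35 - 6321/398 = -20251/398 ≈ -50.882)
K(X) = X + X² (K(X) = X² + X = X + X²)
K(29)/E - 107/2909 = (29*(1 + 29))/(-20251/398) - 107/2909 = (29*30)*(-398/20251) - 107*1/2909 = 870*(-398/20251) - 107/2909 = -346260/20251 - 107/2909 = -1009437197/58910159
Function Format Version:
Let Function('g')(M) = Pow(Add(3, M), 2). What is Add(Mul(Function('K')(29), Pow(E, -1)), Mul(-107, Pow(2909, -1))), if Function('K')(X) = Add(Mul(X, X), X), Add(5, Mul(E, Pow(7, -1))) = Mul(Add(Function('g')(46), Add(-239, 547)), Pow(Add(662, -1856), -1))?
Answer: Rational(-1009437197, 58910159) ≈ -17.135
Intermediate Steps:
E = Rational(-20251, 398) (E = Add(-35, Mul(7, Mul(Add(Pow(Add(3, 46), 2), Add(-239, 547)), Pow(Add(662, -1856), -1)))) = Add(-35, Mul(7, Mul(Add(Pow(49, 2), 308), Pow(-1194, -1)))) = Add(-35, Mul(7, Mul(Add(2401, 308), Rational(-1, 1194)))) = Add(-35, Mul(7, Mul(2709, Rational(-1, 1194)))) = Add(-35, Mul(7, Rational(-903, 398))) = Add(-35, Rational(-6321, 398)) = Rational(-20251, 398) ≈ -50.882)
Function('K')(X) = Add(X, Pow(X, 2)) (Function('K')(X) = Add(Pow(X, 2), X) = Add(X, Pow(X, 2)))
Add(Mul(Function('K')(29), Pow(E, -1)), Mul(-107, Pow(2909, -1))) = Add(Mul(Mul(29, Add(1, 29)), Pow(Rational(-20251, 398), -1)), Mul(-107, Pow(2909, -1))) = Add(Mul(Mul(29, 30), Rational(-398, 20251)), Mul(-107, Rational(1, 2909))) = Add(Mul(870, Rational(-398, 20251)), Rational(-107, 2909)) = Add(Rational(-346260, 20251), Rational(-107, 2909)) = Rational(-1009437197, 58910159)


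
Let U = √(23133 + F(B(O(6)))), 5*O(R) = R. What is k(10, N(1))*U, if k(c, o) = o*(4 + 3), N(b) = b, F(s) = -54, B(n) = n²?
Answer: 49*√471 ≈ 1063.4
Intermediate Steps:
O(R) = R/5
k(c, o) = 7*o (k(c, o) = o*7 = 7*o)
U = 7*√471 (U = √(23133 - 54) = √23079 = 7*√471 ≈ 151.92)
k(10, N(1))*U = (7*1)*(7*√471) = 7*(7*√471) = 49*√471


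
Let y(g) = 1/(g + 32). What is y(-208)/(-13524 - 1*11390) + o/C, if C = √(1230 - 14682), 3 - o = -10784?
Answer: 1/4384864 - 10787*I*√3363/6726 ≈ 2.2806e-7 - 93.005*I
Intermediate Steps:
o = 10787 (o = 3 - 1*(-10784) = 3 + 10784 = 10787)
y(g) = 1/(32 + g)
C = 2*I*√3363 (C = √(-13452) = 2*I*√3363 ≈ 115.98*I)
y(-208)/(-13524 - 1*11390) + o/C = 1/((32 - 208)*(-13524 - 1*11390)) + 10787/((2*I*√3363)) = 1/((-176)*(-13524 - 11390)) + 10787*(-I*√3363/6726) = -1/176/(-24914) - 10787*I*√3363/6726 = -1/176*(-1/24914) - 10787*I*√3363/6726 = 1/4384864 - 10787*I*√3363/6726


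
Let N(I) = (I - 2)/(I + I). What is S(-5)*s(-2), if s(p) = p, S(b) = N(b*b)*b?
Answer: 23/5 ≈ 4.6000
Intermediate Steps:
N(I) = (-2 + I)/(2*I) (N(I) = (-2 + I)/((2*I)) = (-2 + I)*(1/(2*I)) = (-2 + I)/(2*I))
S(b) = (-2 + b**2)/(2*b) (S(b) = ((-2 + b*b)/(2*((b*b))))*b = ((-2 + b**2)/(2*(b**2)))*b = ((-2 + b**2)/(2*b**2))*b = (-2 + b**2)/(2*b))
S(-5)*s(-2) = ((1/2)*(-5) - 1/(-5))*(-2) = (-5/2 - 1*(-1/5))*(-2) = (-5/2 + 1/5)*(-2) = -23/10*(-2) = 23/5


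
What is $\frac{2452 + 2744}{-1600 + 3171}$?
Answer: $\frac{5196}{1571} \approx 3.3074$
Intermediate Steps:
$\frac{2452 + 2744}{-1600 + 3171} = \frac{5196}{1571}$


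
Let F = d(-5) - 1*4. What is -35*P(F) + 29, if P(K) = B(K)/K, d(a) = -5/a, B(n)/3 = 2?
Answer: 99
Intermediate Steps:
B(n) = 6 (B(n) = 3*2 = 6)
F = -3 (F = -5/(-5) - 1*4 = -5*(-⅕) - 4 = 1 - 4 = -3)
P(K) = 6/K
-35*P(F) + 29 = -210/(-3) + 29 = -210*(-1)/3 + 29 = -35*(-2) + 29 = 70 + 29 = 99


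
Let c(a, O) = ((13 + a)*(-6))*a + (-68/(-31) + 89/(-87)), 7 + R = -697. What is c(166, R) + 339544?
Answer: 434921377/2697 ≈ 1.6126e+5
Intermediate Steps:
R = -704 (R = -7 - 697 = -704)
c(a, O) = 3157/2697 + a*(-78 - 6*a) (c(a, O) = (-78 - 6*a)*a + (-68*(-1/31) + 89*(-1/87)) = a*(-78 - 6*a) + (68/31 - 89/87) = a*(-78 - 6*a) + 3157/2697 = 3157/2697 + a*(-78 - 6*a))
c(166, R) + 339544 = (3157/2697 - 78*166 - 6*166²) + 339544 = (3157/2697 - 12948 - 6*27556) + 339544 = (3157/2697 - 12948 - 165336) + 339544 = -480828791/2697 + 339544 = 434921377/2697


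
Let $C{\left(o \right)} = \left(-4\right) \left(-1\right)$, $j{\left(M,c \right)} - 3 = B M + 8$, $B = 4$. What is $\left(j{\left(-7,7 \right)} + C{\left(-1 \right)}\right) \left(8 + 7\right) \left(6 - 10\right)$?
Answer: $780$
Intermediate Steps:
$j{\left(M,c \right)} = 11 + 4 M$ ($j{\left(M,c \right)} = 3 + \left(4 M + 8\right) = 3 + \left(8 + 4 M\right) = 11 + 4 M$)
$C{\left(o \right)} = 4$
$\left(j{\left(-7,7 \right)} + C{\left(-1 \right)}\right) \left(8 + 7\right) \left(6 - 10\right) = \left(\left(11 + 4 \left(-7\right)\right) + 4\right) \left(8 + 7\right) \left(6 - 10\right) = \left(\left(11 - 28\right) + 4\right) 15 \left(-4\right) = \left(-17 + 4\right) \left(-60\right) = \left(-13\right) \left(-60\right) = 780$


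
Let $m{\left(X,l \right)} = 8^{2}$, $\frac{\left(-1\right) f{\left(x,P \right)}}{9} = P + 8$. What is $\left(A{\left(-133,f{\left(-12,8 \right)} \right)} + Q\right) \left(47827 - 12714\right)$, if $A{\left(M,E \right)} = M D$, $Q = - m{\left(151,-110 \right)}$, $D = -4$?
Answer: $16432884$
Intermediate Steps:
$f{\left(x,P \right)} = -72 - 9 P$ ($f{\left(x,P \right)} = - 9 \left(P + 8\right) = - 9 \left(8 + P\right) = -72 - 9 P$)
$m{\left(X,l \right)} = 64$
$Q = -64$ ($Q = \left(-1\right) 64 = -64$)
$A{\left(M,E \right)} = - 4 M$ ($A{\left(M,E \right)} = M \left(-4\right) = - 4 M$)
$\left(A{\left(-133,f{\left(-12,8 \right)} \right)} + Q\right) \left(47827 - 12714\right) = \left(\left(-4\right) \left(-133\right) - 64\right) \left(47827 - 12714\right) = \left(532 - 64\right) 35113 = 468 \cdot 35113 = 16432884$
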